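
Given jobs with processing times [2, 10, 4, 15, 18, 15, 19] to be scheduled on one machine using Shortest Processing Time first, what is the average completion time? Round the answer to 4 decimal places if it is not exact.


Sort jobs by processing time (SPT order): [2, 4, 10, 15, 15, 18, 19]
Compute completion times sequentially:
  Job 1: processing = 2, completes at 2
  Job 2: processing = 4, completes at 6
  Job 3: processing = 10, completes at 16
  Job 4: processing = 15, completes at 31
  Job 5: processing = 15, completes at 46
  Job 6: processing = 18, completes at 64
  Job 7: processing = 19, completes at 83
Sum of completion times = 248
Average completion time = 248/7 = 35.4286

35.4286


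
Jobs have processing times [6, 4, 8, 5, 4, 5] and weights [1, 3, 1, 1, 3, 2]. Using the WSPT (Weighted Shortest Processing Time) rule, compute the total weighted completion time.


Compute p/w ratios and sort ascending (WSPT): [(4, 3), (4, 3), (5, 2), (5, 1), (6, 1), (8, 1)]
Compute weighted completion times:
  Job (p=4,w=3): C=4, w*C=3*4=12
  Job (p=4,w=3): C=8, w*C=3*8=24
  Job (p=5,w=2): C=13, w*C=2*13=26
  Job (p=5,w=1): C=18, w*C=1*18=18
  Job (p=6,w=1): C=24, w*C=1*24=24
  Job (p=8,w=1): C=32, w*C=1*32=32
Total weighted completion time = 136

136


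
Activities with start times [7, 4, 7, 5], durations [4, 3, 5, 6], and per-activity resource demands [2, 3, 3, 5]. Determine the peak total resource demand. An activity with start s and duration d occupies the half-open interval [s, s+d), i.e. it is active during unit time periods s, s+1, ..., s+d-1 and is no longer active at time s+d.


Each activity i is active on [start_i, start_i + duration_i).
Compute total resource usage per time slot:
  t=0: active resources = [], total = 0
  t=1: active resources = [], total = 0
  t=2: active resources = [], total = 0
  t=3: active resources = [], total = 0
  t=4: active resources = [3], total = 3
  t=5: active resources = [3, 5], total = 8
  t=6: active resources = [3, 5], total = 8
  t=7: active resources = [2, 3, 5], total = 10
  t=8: active resources = [2, 3, 5], total = 10
  t=9: active resources = [2, 3, 5], total = 10
  t=10: active resources = [2, 3, 5], total = 10
  t=11: active resources = [3], total = 3
Peak resource demand = 10

10


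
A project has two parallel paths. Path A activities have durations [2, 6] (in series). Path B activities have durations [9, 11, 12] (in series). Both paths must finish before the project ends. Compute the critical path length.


Path A total = 2 + 6 = 8
Path B total = 9 + 11 + 12 = 32
Critical path = longest path = max(8, 32) = 32

32


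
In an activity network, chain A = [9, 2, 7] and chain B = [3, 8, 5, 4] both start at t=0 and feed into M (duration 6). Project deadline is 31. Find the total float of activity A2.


Forward pass: ES(A2) = sum of predecessors on chain A = 9
EF = ES + duration = 9 + 2 = 11
Backward pass: LF(M) = deadline = 31; LS(M) = 31 - 6 = 25
LF(A2) = LS(M) - sum(successors on chain A) = 25 - 7 = 18
LS = LF - duration = 18 - 2 = 16
Total float = LS - ES = 16 - 9 = 7

7


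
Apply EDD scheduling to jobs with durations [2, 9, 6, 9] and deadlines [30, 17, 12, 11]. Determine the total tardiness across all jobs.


Sort by due date (EDD order): [(9, 11), (6, 12), (9, 17), (2, 30)]
Compute completion times and tardiness:
  Job 1: p=9, d=11, C=9, tardiness=max(0,9-11)=0
  Job 2: p=6, d=12, C=15, tardiness=max(0,15-12)=3
  Job 3: p=9, d=17, C=24, tardiness=max(0,24-17)=7
  Job 4: p=2, d=30, C=26, tardiness=max(0,26-30)=0
Total tardiness = 10

10


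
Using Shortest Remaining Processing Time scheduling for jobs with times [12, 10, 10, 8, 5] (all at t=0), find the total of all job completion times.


Since all jobs arrive at t=0, SRPT equals SPT ordering.
SPT order: [5, 8, 10, 10, 12]
Completion times:
  Job 1: p=5, C=5
  Job 2: p=8, C=13
  Job 3: p=10, C=23
  Job 4: p=10, C=33
  Job 5: p=12, C=45
Total completion time = 5 + 13 + 23 + 33 + 45 = 119

119


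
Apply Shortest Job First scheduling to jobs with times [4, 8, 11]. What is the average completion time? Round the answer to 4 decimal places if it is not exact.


SJF order (ascending): [4, 8, 11]
Completion times:
  Job 1: burst=4, C=4
  Job 2: burst=8, C=12
  Job 3: burst=11, C=23
Average completion = 39/3 = 13.0

13.0


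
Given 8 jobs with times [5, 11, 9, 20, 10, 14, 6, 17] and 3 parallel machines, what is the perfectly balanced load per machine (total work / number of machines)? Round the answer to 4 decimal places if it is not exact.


Total processing time = 5 + 11 + 9 + 20 + 10 + 14 + 6 + 17 = 92
Number of machines = 3
Ideal balanced load = 92 / 3 = 30.6667

30.6667


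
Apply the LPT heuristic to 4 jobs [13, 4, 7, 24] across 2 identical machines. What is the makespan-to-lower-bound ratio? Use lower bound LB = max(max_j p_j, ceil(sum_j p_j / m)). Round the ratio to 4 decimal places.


LPT order: [24, 13, 7, 4]
Machine loads after assignment: [24, 24]
LPT makespan = 24
Lower bound = max(max_job, ceil(total/2)) = max(24, 24) = 24
Ratio = 24 / 24 = 1.0

1.0


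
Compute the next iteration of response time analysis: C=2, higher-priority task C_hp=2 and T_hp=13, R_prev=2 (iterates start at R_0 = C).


R_next = C + ceil(R_prev / T_hp) * C_hp
ceil(2 / 13) = ceil(0.1538) = 1
Interference = 1 * 2 = 2
R_next = 2 + 2 = 4

4


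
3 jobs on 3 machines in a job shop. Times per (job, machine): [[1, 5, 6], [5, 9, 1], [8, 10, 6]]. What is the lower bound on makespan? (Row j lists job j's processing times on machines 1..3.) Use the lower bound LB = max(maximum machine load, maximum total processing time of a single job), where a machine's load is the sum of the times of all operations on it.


Machine loads:
  Machine 1: 1 + 5 + 8 = 14
  Machine 2: 5 + 9 + 10 = 24
  Machine 3: 6 + 1 + 6 = 13
Max machine load = 24
Job totals:
  Job 1: 12
  Job 2: 15
  Job 3: 24
Max job total = 24
Lower bound = max(24, 24) = 24

24


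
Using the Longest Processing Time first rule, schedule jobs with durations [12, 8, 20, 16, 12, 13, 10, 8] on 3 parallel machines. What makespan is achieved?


Sort jobs in decreasing order (LPT): [20, 16, 13, 12, 12, 10, 8, 8]
Assign each job to the least loaded machine:
  Machine 1: jobs [20, 10], load = 30
  Machine 2: jobs [16, 12, 8], load = 36
  Machine 3: jobs [13, 12, 8], load = 33
Makespan = max load = 36

36


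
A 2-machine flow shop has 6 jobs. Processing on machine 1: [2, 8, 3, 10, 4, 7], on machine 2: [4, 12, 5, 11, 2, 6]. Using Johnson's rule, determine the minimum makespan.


Apply Johnson's rule:
  Group 1 (a <= b): [(1, 2, 4), (3, 3, 5), (2, 8, 12), (4, 10, 11)]
  Group 2 (a > b): [(6, 7, 6), (5, 4, 2)]
Optimal job order: [1, 3, 2, 4, 6, 5]
Schedule:
  Job 1: M1 done at 2, M2 done at 6
  Job 3: M1 done at 5, M2 done at 11
  Job 2: M1 done at 13, M2 done at 25
  Job 4: M1 done at 23, M2 done at 36
  Job 6: M1 done at 30, M2 done at 42
  Job 5: M1 done at 34, M2 done at 44
Makespan = 44

44


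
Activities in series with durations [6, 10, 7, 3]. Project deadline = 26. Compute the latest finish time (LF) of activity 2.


LF(activity 2) = deadline - sum of successor durations
Successors: activities 3 through 4 with durations [7, 3]
Sum of successor durations = 10
LF = 26 - 10 = 16

16


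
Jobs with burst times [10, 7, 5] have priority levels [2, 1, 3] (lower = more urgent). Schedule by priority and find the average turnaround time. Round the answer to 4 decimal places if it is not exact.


Sort by priority (ascending = highest first):
Order: [(1, 7), (2, 10), (3, 5)]
Completion times:
  Priority 1, burst=7, C=7
  Priority 2, burst=10, C=17
  Priority 3, burst=5, C=22
Average turnaround = 46/3 = 15.3333

15.3333


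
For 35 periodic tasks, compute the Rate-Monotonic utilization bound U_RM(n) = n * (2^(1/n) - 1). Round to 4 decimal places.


Compute 2^(1/35) = 1.0200016094
Subtract 1: 1.0200016094 - 1 = 0.0200016094
Multiply by n: 35 * 0.0200016094 = 0.7000563290
Round to 4 dp: 0.7001

0.7001


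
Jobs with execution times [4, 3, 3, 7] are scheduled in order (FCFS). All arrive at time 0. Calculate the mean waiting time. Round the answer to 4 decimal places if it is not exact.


FCFS order (as given): [4, 3, 3, 7]
Waiting times:
  Job 1: wait = 0
  Job 2: wait = 4
  Job 3: wait = 7
  Job 4: wait = 10
Sum of waiting times = 21
Average waiting time = 21/4 = 5.25

5.25


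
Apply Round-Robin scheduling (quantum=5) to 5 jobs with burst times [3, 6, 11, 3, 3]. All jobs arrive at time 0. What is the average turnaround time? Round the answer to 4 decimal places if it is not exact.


Time quantum = 5
Execution trace:
  J1 runs 3 units, time = 3
  J2 runs 5 units, time = 8
  J3 runs 5 units, time = 13
  J4 runs 3 units, time = 16
  J5 runs 3 units, time = 19
  J2 runs 1 units, time = 20
  J3 runs 5 units, time = 25
  J3 runs 1 units, time = 26
Finish times: [3, 20, 26, 16, 19]
Average turnaround = 84/5 = 16.8

16.8


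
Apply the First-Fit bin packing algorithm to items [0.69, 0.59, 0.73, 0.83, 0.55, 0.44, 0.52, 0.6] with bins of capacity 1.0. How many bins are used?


Place items sequentially using First-Fit:
  Item 0.69 -> new Bin 1
  Item 0.59 -> new Bin 2
  Item 0.73 -> new Bin 3
  Item 0.83 -> new Bin 4
  Item 0.55 -> new Bin 5
  Item 0.44 -> Bin 5 (now 0.99)
  Item 0.52 -> new Bin 6
  Item 0.6 -> new Bin 7
Total bins used = 7

7


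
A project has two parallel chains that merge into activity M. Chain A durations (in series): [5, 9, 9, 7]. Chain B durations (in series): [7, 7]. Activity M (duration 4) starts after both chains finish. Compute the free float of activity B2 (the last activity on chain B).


ES(B2) = sum of predecessors on chain B = 7
EF(B2) = ES + duration = 7 + 7 = 14
Successor of B2 is M. ES(M) = max(sum(A), sum(B)) = max(30, 14) = 30
Free float = ES(successor) - EF(current) = 30 - 14 = 16

16


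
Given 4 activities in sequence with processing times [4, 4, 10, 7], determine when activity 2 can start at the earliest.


Activity 2 starts after activities 1 through 1 complete.
Predecessor durations: [4]
ES = 4 = 4

4


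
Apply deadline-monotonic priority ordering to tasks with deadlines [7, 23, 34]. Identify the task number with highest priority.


Sort tasks by relative deadline (ascending):
  Task 1: deadline = 7
  Task 2: deadline = 23
  Task 3: deadline = 34
Priority order (highest first): [1, 2, 3]
Highest priority task = 1

1


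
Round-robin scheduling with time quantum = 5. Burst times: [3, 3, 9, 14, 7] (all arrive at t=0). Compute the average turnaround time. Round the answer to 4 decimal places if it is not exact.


Time quantum = 5
Execution trace:
  J1 runs 3 units, time = 3
  J2 runs 3 units, time = 6
  J3 runs 5 units, time = 11
  J4 runs 5 units, time = 16
  J5 runs 5 units, time = 21
  J3 runs 4 units, time = 25
  J4 runs 5 units, time = 30
  J5 runs 2 units, time = 32
  J4 runs 4 units, time = 36
Finish times: [3, 6, 25, 36, 32]
Average turnaround = 102/5 = 20.4

20.4


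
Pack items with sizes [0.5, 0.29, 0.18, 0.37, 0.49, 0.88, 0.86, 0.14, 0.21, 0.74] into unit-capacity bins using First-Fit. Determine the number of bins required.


Place items sequentially using First-Fit:
  Item 0.5 -> new Bin 1
  Item 0.29 -> Bin 1 (now 0.79)
  Item 0.18 -> Bin 1 (now 0.97)
  Item 0.37 -> new Bin 2
  Item 0.49 -> Bin 2 (now 0.86)
  Item 0.88 -> new Bin 3
  Item 0.86 -> new Bin 4
  Item 0.14 -> Bin 2 (now 1.0)
  Item 0.21 -> new Bin 5
  Item 0.74 -> Bin 5 (now 0.95)
Total bins used = 5

5


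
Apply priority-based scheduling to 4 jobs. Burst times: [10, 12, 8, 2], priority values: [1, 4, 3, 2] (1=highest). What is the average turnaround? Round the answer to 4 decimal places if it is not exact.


Sort by priority (ascending = highest first):
Order: [(1, 10), (2, 2), (3, 8), (4, 12)]
Completion times:
  Priority 1, burst=10, C=10
  Priority 2, burst=2, C=12
  Priority 3, burst=8, C=20
  Priority 4, burst=12, C=32
Average turnaround = 74/4 = 18.5

18.5


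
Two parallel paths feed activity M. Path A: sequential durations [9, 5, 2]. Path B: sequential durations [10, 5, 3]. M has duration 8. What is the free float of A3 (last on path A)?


ES(A3) = sum of predecessors on chain A = 14
EF(A3) = ES + duration = 14 + 2 = 16
Successor of A3 is M. ES(M) = max(sum(A), sum(B)) = max(16, 18) = 18
Free float = ES(successor) - EF(current) = 18 - 16 = 2

2


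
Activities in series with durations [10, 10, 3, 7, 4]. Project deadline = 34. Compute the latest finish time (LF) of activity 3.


LF(activity 3) = deadline - sum of successor durations
Successors: activities 4 through 5 with durations [7, 4]
Sum of successor durations = 11
LF = 34 - 11 = 23

23


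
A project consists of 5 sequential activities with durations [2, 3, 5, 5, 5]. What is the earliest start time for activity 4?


Activity 4 starts after activities 1 through 3 complete.
Predecessor durations: [2, 3, 5]
ES = 2 + 3 + 5 = 10

10


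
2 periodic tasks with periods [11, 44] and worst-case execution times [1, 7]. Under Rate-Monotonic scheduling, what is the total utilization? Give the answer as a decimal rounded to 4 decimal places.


Compute individual utilizations (exact fractions):
  Task 1: C/T = 1/11 (approx. 0.0909)
  Task 2: C/T = 7/44 (approx. 0.1591)
Total utilization U = 1/11 + 7/44 = 1/4
Rounded to 4 decimal places: U = 0.2500
RM (Liu & Layland) bound for 2 tasks = 0.828427; compare with U = 1/4 (approx. 0.250000)
U <= bound, so schedulable by RM sufficient condition.

0.2500


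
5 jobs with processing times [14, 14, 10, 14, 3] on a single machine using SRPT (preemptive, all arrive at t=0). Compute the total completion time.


Since all jobs arrive at t=0, SRPT equals SPT ordering.
SPT order: [3, 10, 14, 14, 14]
Completion times:
  Job 1: p=3, C=3
  Job 2: p=10, C=13
  Job 3: p=14, C=27
  Job 4: p=14, C=41
  Job 5: p=14, C=55
Total completion time = 3 + 13 + 27 + 41 + 55 = 139

139


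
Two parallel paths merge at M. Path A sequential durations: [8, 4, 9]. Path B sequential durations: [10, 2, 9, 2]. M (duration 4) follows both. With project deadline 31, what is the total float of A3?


Forward pass: ES(A3) = sum of predecessors on chain A = 12
EF = ES + duration = 12 + 9 = 21
Backward pass: LF(M) = deadline = 31; LS(M) = 31 - 4 = 27
LF(A3) = LS(M) - sum(successors on chain A) = 27 - 0 = 27
LS = LF - duration = 27 - 9 = 18
Total float = LS - ES = 18 - 12 = 6

6


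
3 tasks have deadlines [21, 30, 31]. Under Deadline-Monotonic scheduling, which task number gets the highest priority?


Sort tasks by relative deadline (ascending):
  Task 1: deadline = 21
  Task 2: deadline = 30
  Task 3: deadline = 31
Priority order (highest first): [1, 2, 3]
Highest priority task = 1

1


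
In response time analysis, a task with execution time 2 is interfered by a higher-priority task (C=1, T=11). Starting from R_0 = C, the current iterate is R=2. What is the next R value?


R_next = C + ceil(R_prev / T_hp) * C_hp
ceil(2 / 11) = ceil(0.1818) = 1
Interference = 1 * 1 = 1
R_next = 2 + 1 = 3

3


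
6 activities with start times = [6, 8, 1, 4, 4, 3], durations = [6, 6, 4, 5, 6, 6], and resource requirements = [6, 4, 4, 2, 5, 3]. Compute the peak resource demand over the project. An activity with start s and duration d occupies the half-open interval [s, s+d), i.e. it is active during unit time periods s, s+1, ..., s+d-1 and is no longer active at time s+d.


Each activity i is active on [start_i, start_i + duration_i).
Compute total resource usage per time slot:
  t=0: active resources = [], total = 0
  t=1: active resources = [4], total = 4
  t=2: active resources = [4], total = 4
  t=3: active resources = [4, 3], total = 7
  t=4: active resources = [4, 2, 5, 3], total = 14
  t=5: active resources = [2, 5, 3], total = 10
  t=6: active resources = [6, 2, 5, 3], total = 16
  t=7: active resources = [6, 2, 5, 3], total = 16
  t=8: active resources = [6, 4, 2, 5, 3], total = 20
  t=9: active resources = [6, 4, 5], total = 15
  t=10: active resources = [6, 4], total = 10
  t=11: active resources = [6, 4], total = 10
  t=12: active resources = [4], total = 4
  t=13: active resources = [4], total = 4
Peak resource demand = 20

20


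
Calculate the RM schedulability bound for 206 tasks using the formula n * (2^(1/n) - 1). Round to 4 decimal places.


Compute 2^(1/206) = 1.0033704594
Subtract 1: 1.0033704594 - 1 = 0.0033704594
Multiply by n: 206 * 0.0033704594 = 0.6943146364
Round to 4 dp: 0.6943

0.6943


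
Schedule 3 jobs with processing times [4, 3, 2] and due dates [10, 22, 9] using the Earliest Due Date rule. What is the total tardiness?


Sort by due date (EDD order): [(2, 9), (4, 10), (3, 22)]
Compute completion times and tardiness:
  Job 1: p=2, d=9, C=2, tardiness=max(0,2-9)=0
  Job 2: p=4, d=10, C=6, tardiness=max(0,6-10)=0
  Job 3: p=3, d=22, C=9, tardiness=max(0,9-22)=0
Total tardiness = 0

0


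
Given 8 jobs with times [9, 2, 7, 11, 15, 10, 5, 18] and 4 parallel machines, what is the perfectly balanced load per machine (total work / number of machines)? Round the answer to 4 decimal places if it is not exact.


Total processing time = 9 + 2 + 7 + 11 + 15 + 10 + 5 + 18 = 77
Number of machines = 4
Ideal balanced load = 77 / 4 = 19.25

19.25


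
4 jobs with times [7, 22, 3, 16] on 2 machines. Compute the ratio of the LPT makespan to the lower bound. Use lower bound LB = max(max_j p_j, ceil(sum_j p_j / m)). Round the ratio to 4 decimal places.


LPT order: [22, 16, 7, 3]
Machine loads after assignment: [25, 23]
LPT makespan = 25
Lower bound = max(max_job, ceil(total/2)) = max(22, 24) = 24
Ratio = 25 / 24 = 1.0417

1.0417


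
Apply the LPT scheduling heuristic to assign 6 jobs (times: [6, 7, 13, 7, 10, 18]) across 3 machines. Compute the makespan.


Sort jobs in decreasing order (LPT): [18, 13, 10, 7, 7, 6]
Assign each job to the least loaded machine:
  Machine 1: jobs [18], load = 18
  Machine 2: jobs [13, 7], load = 20
  Machine 3: jobs [10, 7, 6], load = 23
Makespan = max load = 23

23


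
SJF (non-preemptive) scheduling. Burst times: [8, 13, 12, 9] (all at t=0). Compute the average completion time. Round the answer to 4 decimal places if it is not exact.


SJF order (ascending): [8, 9, 12, 13]
Completion times:
  Job 1: burst=8, C=8
  Job 2: burst=9, C=17
  Job 3: burst=12, C=29
  Job 4: burst=13, C=42
Average completion = 96/4 = 24.0

24.0


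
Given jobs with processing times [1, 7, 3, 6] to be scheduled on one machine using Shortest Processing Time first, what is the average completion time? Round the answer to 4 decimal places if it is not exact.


Sort jobs by processing time (SPT order): [1, 3, 6, 7]
Compute completion times sequentially:
  Job 1: processing = 1, completes at 1
  Job 2: processing = 3, completes at 4
  Job 3: processing = 6, completes at 10
  Job 4: processing = 7, completes at 17
Sum of completion times = 32
Average completion time = 32/4 = 8.0

8.0


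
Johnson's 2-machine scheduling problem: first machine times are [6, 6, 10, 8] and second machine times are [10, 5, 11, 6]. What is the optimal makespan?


Apply Johnson's rule:
  Group 1 (a <= b): [(1, 6, 10), (3, 10, 11)]
  Group 2 (a > b): [(4, 8, 6), (2, 6, 5)]
Optimal job order: [1, 3, 4, 2]
Schedule:
  Job 1: M1 done at 6, M2 done at 16
  Job 3: M1 done at 16, M2 done at 27
  Job 4: M1 done at 24, M2 done at 33
  Job 2: M1 done at 30, M2 done at 38
Makespan = 38

38


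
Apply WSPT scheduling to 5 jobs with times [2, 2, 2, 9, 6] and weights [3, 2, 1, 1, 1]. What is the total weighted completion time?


Compute p/w ratios and sort ascending (WSPT): [(2, 3), (2, 2), (2, 1), (6, 1), (9, 1)]
Compute weighted completion times:
  Job (p=2,w=3): C=2, w*C=3*2=6
  Job (p=2,w=2): C=4, w*C=2*4=8
  Job (p=2,w=1): C=6, w*C=1*6=6
  Job (p=6,w=1): C=12, w*C=1*12=12
  Job (p=9,w=1): C=21, w*C=1*21=21
Total weighted completion time = 53

53


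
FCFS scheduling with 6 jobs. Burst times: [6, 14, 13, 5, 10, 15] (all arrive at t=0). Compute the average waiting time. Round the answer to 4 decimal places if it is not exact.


FCFS order (as given): [6, 14, 13, 5, 10, 15]
Waiting times:
  Job 1: wait = 0
  Job 2: wait = 6
  Job 3: wait = 20
  Job 4: wait = 33
  Job 5: wait = 38
  Job 6: wait = 48
Sum of waiting times = 145
Average waiting time = 145/6 = 24.1667

24.1667


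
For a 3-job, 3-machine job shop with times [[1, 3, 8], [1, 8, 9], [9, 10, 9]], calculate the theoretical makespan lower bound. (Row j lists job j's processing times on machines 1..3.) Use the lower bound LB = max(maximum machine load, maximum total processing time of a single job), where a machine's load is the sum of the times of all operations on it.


Machine loads:
  Machine 1: 1 + 1 + 9 = 11
  Machine 2: 3 + 8 + 10 = 21
  Machine 3: 8 + 9 + 9 = 26
Max machine load = 26
Job totals:
  Job 1: 12
  Job 2: 18
  Job 3: 28
Max job total = 28
Lower bound = max(26, 28) = 28

28


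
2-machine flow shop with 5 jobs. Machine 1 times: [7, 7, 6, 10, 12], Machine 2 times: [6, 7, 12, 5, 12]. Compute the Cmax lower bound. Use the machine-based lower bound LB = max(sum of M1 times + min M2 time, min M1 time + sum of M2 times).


LB1 = sum(M1 times) + min(M2 times) = 42 + 5 = 47
LB2 = min(M1 times) + sum(M2 times) = 6 + 42 = 48
Lower bound = max(LB1, LB2) = max(47, 48) = 48

48


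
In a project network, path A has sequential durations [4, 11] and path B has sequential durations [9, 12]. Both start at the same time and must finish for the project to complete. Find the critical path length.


Path A total = 4 + 11 = 15
Path B total = 9 + 12 = 21
Critical path = longest path = max(15, 21) = 21

21


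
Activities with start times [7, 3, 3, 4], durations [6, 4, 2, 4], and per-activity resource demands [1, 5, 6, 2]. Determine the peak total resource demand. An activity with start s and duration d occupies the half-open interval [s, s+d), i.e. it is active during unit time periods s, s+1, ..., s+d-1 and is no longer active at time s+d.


Each activity i is active on [start_i, start_i + duration_i).
Compute total resource usage per time slot:
  t=0: active resources = [], total = 0
  t=1: active resources = [], total = 0
  t=2: active resources = [], total = 0
  t=3: active resources = [5, 6], total = 11
  t=4: active resources = [5, 6, 2], total = 13
  t=5: active resources = [5, 2], total = 7
  t=6: active resources = [5, 2], total = 7
  t=7: active resources = [1, 2], total = 3
  t=8: active resources = [1], total = 1
  t=9: active resources = [1], total = 1
  t=10: active resources = [1], total = 1
  t=11: active resources = [1], total = 1
  t=12: active resources = [1], total = 1
Peak resource demand = 13

13


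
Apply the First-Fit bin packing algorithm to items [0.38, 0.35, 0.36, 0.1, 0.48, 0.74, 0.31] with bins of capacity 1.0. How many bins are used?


Place items sequentially using First-Fit:
  Item 0.38 -> new Bin 1
  Item 0.35 -> Bin 1 (now 0.73)
  Item 0.36 -> new Bin 2
  Item 0.1 -> Bin 1 (now 0.83)
  Item 0.48 -> Bin 2 (now 0.84)
  Item 0.74 -> new Bin 3
  Item 0.31 -> new Bin 4
Total bins used = 4

4


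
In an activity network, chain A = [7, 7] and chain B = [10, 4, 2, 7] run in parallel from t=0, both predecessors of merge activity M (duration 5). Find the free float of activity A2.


ES(A2) = sum of predecessors on chain A = 7
EF(A2) = ES + duration = 7 + 7 = 14
Successor of A2 is M. ES(M) = max(sum(A), sum(B)) = max(14, 23) = 23
Free float = ES(successor) - EF(current) = 23 - 14 = 9

9


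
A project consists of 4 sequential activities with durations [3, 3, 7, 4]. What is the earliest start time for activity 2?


Activity 2 starts after activities 1 through 1 complete.
Predecessor durations: [3]
ES = 3 = 3

3


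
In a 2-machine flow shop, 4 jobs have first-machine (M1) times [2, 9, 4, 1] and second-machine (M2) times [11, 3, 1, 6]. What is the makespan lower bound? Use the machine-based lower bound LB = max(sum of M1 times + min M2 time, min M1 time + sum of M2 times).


LB1 = sum(M1 times) + min(M2 times) = 16 + 1 = 17
LB2 = min(M1 times) + sum(M2 times) = 1 + 21 = 22
Lower bound = max(LB1, LB2) = max(17, 22) = 22

22


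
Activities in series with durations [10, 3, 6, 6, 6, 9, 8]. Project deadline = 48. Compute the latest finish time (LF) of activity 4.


LF(activity 4) = deadline - sum of successor durations
Successors: activities 5 through 7 with durations [6, 9, 8]
Sum of successor durations = 23
LF = 48 - 23 = 25

25


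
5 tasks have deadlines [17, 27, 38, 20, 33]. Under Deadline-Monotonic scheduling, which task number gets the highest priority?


Sort tasks by relative deadline (ascending):
  Task 1: deadline = 17
  Task 4: deadline = 20
  Task 2: deadline = 27
  Task 5: deadline = 33
  Task 3: deadline = 38
Priority order (highest first): [1, 4, 2, 5, 3]
Highest priority task = 1

1


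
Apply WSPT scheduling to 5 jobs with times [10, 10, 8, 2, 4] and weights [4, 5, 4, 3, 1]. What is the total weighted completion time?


Compute p/w ratios and sort ascending (WSPT): [(2, 3), (10, 5), (8, 4), (10, 4), (4, 1)]
Compute weighted completion times:
  Job (p=2,w=3): C=2, w*C=3*2=6
  Job (p=10,w=5): C=12, w*C=5*12=60
  Job (p=8,w=4): C=20, w*C=4*20=80
  Job (p=10,w=4): C=30, w*C=4*30=120
  Job (p=4,w=1): C=34, w*C=1*34=34
Total weighted completion time = 300

300


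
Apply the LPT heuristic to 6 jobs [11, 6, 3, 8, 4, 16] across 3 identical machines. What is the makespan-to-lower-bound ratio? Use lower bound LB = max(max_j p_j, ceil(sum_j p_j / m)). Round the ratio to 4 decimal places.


LPT order: [16, 11, 8, 6, 4, 3]
Machine loads after assignment: [16, 15, 17]
LPT makespan = 17
Lower bound = max(max_job, ceil(total/3)) = max(16, 16) = 16
Ratio = 17 / 16 = 1.0625

1.0625


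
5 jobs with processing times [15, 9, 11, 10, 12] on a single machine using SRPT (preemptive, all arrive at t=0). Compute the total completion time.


Since all jobs arrive at t=0, SRPT equals SPT ordering.
SPT order: [9, 10, 11, 12, 15]
Completion times:
  Job 1: p=9, C=9
  Job 2: p=10, C=19
  Job 3: p=11, C=30
  Job 4: p=12, C=42
  Job 5: p=15, C=57
Total completion time = 9 + 19 + 30 + 42 + 57 = 157

157


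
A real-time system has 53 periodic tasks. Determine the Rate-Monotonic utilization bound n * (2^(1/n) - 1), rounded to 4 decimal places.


Compute 2^(1/53) = 1.0131641430
Subtract 1: 1.0131641430 - 1 = 0.0131641430
Multiply by n: 53 * 0.0131641430 = 0.6976995790
Round to 4 dp: 0.6977

0.6977


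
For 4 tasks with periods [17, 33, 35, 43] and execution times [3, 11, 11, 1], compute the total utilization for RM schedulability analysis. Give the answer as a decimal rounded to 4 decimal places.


Compute individual utilizations (exact fractions):
  Task 1: C/T = 3/17 (approx. 0.1765)
  Task 2: C/T = 11/33 = 1/3 (approx. 0.3333)
  Task 3: C/T = 11/35 (approx. 0.3143)
  Task 4: C/T = 1/43 (approx. 0.0233)
Total utilization U = 3/17 + 1/3 + 11/35 + 1/43 = 65038/76755
Rounded to 4 decimal places: U = 0.8473
RM (Liu & Layland) bound for 4 tasks = 0.756828; compare with U = 65038/76755 (approx. 0.847345)
bound < U <= 1, so the RM sufficient condition is not met (inconclusive; an exact test such as response-time analysis is needed).

0.8473


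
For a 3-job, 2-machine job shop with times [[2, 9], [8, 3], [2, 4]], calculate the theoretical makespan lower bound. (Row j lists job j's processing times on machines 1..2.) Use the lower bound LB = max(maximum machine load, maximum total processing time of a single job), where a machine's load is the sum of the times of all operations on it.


Machine loads:
  Machine 1: 2 + 8 + 2 = 12
  Machine 2: 9 + 3 + 4 = 16
Max machine load = 16
Job totals:
  Job 1: 11
  Job 2: 11
  Job 3: 6
Max job total = 11
Lower bound = max(16, 11) = 16

16


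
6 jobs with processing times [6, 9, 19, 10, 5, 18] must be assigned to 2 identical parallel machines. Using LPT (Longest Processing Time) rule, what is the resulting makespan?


Sort jobs in decreasing order (LPT): [19, 18, 10, 9, 6, 5]
Assign each job to the least loaded machine:
  Machine 1: jobs [19, 9, 6], load = 34
  Machine 2: jobs [18, 10, 5], load = 33
Makespan = max load = 34

34


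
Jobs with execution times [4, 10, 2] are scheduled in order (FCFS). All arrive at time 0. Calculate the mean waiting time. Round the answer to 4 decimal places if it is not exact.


FCFS order (as given): [4, 10, 2]
Waiting times:
  Job 1: wait = 0
  Job 2: wait = 4
  Job 3: wait = 14
Sum of waiting times = 18
Average waiting time = 18/3 = 6.0

6.0


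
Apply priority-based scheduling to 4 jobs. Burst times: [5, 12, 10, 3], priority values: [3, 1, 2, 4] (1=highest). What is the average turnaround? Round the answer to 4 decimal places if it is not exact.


Sort by priority (ascending = highest first):
Order: [(1, 12), (2, 10), (3, 5), (4, 3)]
Completion times:
  Priority 1, burst=12, C=12
  Priority 2, burst=10, C=22
  Priority 3, burst=5, C=27
  Priority 4, burst=3, C=30
Average turnaround = 91/4 = 22.75

22.75


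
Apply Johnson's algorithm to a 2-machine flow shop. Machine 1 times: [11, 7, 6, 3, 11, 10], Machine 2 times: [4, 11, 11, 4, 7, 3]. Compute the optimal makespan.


Apply Johnson's rule:
  Group 1 (a <= b): [(4, 3, 4), (3, 6, 11), (2, 7, 11)]
  Group 2 (a > b): [(5, 11, 7), (1, 11, 4), (6, 10, 3)]
Optimal job order: [4, 3, 2, 5, 1, 6]
Schedule:
  Job 4: M1 done at 3, M2 done at 7
  Job 3: M1 done at 9, M2 done at 20
  Job 2: M1 done at 16, M2 done at 31
  Job 5: M1 done at 27, M2 done at 38
  Job 1: M1 done at 38, M2 done at 42
  Job 6: M1 done at 48, M2 done at 51
Makespan = 51

51


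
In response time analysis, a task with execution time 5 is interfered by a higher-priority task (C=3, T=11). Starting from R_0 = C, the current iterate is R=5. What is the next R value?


R_next = C + ceil(R_prev / T_hp) * C_hp
ceil(5 / 11) = ceil(0.4545) = 1
Interference = 1 * 3 = 3
R_next = 5 + 3 = 8

8


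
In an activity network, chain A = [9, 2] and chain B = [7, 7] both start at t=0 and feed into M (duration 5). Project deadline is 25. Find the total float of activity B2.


Forward pass: ES(B2) = sum of predecessors on chain B = 7
EF = ES + duration = 7 + 7 = 14
Backward pass: LF(M) = deadline = 25; LS(M) = 25 - 5 = 20
LF(B2) = LS(M) - sum(successors on chain B) = 20 - 0 = 20
LS = LF - duration = 20 - 7 = 13
Total float = LS - ES = 13 - 7 = 6

6


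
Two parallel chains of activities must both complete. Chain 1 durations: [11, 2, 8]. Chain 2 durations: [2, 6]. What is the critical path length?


Path A total = 11 + 2 + 8 = 21
Path B total = 2 + 6 = 8
Critical path = longest path = max(21, 8) = 21

21


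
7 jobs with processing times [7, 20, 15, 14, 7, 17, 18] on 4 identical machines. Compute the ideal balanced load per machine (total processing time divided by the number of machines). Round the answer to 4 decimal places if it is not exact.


Total processing time = 7 + 20 + 15 + 14 + 7 + 17 + 18 = 98
Number of machines = 4
Ideal balanced load = 98 / 4 = 24.5

24.5


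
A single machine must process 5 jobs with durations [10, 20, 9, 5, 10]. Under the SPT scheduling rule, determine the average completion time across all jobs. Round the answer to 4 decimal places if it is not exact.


Sort jobs by processing time (SPT order): [5, 9, 10, 10, 20]
Compute completion times sequentially:
  Job 1: processing = 5, completes at 5
  Job 2: processing = 9, completes at 14
  Job 3: processing = 10, completes at 24
  Job 4: processing = 10, completes at 34
  Job 5: processing = 20, completes at 54
Sum of completion times = 131
Average completion time = 131/5 = 26.2

26.2


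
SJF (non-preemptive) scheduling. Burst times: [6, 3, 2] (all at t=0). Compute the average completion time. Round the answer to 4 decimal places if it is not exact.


SJF order (ascending): [2, 3, 6]
Completion times:
  Job 1: burst=2, C=2
  Job 2: burst=3, C=5
  Job 3: burst=6, C=11
Average completion = 18/3 = 6.0

6.0


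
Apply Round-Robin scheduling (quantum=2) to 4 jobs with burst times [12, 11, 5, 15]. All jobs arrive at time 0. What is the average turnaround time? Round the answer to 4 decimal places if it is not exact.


Time quantum = 2
Execution trace:
  J1 runs 2 units, time = 2
  J2 runs 2 units, time = 4
  J3 runs 2 units, time = 6
  J4 runs 2 units, time = 8
  J1 runs 2 units, time = 10
  J2 runs 2 units, time = 12
  J3 runs 2 units, time = 14
  J4 runs 2 units, time = 16
  J1 runs 2 units, time = 18
  J2 runs 2 units, time = 20
  J3 runs 1 units, time = 21
  J4 runs 2 units, time = 23
  J1 runs 2 units, time = 25
  J2 runs 2 units, time = 27
  J4 runs 2 units, time = 29
  J1 runs 2 units, time = 31
  J2 runs 2 units, time = 33
  J4 runs 2 units, time = 35
  J1 runs 2 units, time = 37
  J2 runs 1 units, time = 38
  J4 runs 2 units, time = 40
  J4 runs 2 units, time = 42
  J4 runs 1 units, time = 43
Finish times: [37, 38, 21, 43]
Average turnaround = 139/4 = 34.75

34.75


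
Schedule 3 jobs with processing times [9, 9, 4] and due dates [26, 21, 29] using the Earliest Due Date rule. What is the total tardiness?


Sort by due date (EDD order): [(9, 21), (9, 26), (4, 29)]
Compute completion times and tardiness:
  Job 1: p=9, d=21, C=9, tardiness=max(0,9-21)=0
  Job 2: p=9, d=26, C=18, tardiness=max(0,18-26)=0
  Job 3: p=4, d=29, C=22, tardiness=max(0,22-29)=0
Total tardiness = 0

0


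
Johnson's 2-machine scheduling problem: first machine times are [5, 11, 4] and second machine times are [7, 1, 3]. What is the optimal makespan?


Apply Johnson's rule:
  Group 1 (a <= b): [(1, 5, 7)]
  Group 2 (a > b): [(3, 4, 3), (2, 11, 1)]
Optimal job order: [1, 3, 2]
Schedule:
  Job 1: M1 done at 5, M2 done at 12
  Job 3: M1 done at 9, M2 done at 15
  Job 2: M1 done at 20, M2 done at 21
Makespan = 21

21


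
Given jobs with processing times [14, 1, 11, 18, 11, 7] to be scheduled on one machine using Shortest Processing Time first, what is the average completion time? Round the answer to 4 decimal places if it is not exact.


Sort jobs by processing time (SPT order): [1, 7, 11, 11, 14, 18]
Compute completion times sequentially:
  Job 1: processing = 1, completes at 1
  Job 2: processing = 7, completes at 8
  Job 3: processing = 11, completes at 19
  Job 4: processing = 11, completes at 30
  Job 5: processing = 14, completes at 44
  Job 6: processing = 18, completes at 62
Sum of completion times = 164
Average completion time = 164/6 = 27.3333

27.3333


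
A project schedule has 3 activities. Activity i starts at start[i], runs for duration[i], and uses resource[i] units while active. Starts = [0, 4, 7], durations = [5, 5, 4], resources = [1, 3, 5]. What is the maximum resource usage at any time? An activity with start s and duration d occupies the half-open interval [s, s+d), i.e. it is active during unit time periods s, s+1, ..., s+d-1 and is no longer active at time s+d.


Each activity i is active on [start_i, start_i + duration_i).
Compute total resource usage per time slot:
  t=0: active resources = [1], total = 1
  t=1: active resources = [1], total = 1
  t=2: active resources = [1], total = 1
  t=3: active resources = [1], total = 1
  t=4: active resources = [1, 3], total = 4
  t=5: active resources = [3], total = 3
  t=6: active resources = [3], total = 3
  t=7: active resources = [3, 5], total = 8
  t=8: active resources = [3, 5], total = 8
  t=9: active resources = [5], total = 5
  t=10: active resources = [5], total = 5
Peak resource demand = 8

8


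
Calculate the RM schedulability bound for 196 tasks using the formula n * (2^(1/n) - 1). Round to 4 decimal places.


Compute 2^(1/196) = 1.0035427259
Subtract 1: 1.0035427259 - 1 = 0.0035427259
Multiply by n: 196 * 0.0035427259 = 0.6943742764
Round to 4 dp: 0.6944

0.6944


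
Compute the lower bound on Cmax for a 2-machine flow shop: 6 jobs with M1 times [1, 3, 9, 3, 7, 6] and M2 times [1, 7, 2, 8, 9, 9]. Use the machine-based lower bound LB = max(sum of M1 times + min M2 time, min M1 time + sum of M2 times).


LB1 = sum(M1 times) + min(M2 times) = 29 + 1 = 30
LB2 = min(M1 times) + sum(M2 times) = 1 + 36 = 37
Lower bound = max(LB1, LB2) = max(30, 37) = 37

37


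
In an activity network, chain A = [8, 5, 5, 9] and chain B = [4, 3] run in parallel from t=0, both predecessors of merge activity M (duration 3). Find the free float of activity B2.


ES(B2) = sum of predecessors on chain B = 4
EF(B2) = ES + duration = 4 + 3 = 7
Successor of B2 is M. ES(M) = max(sum(A), sum(B)) = max(27, 7) = 27
Free float = ES(successor) - EF(current) = 27 - 7 = 20

20


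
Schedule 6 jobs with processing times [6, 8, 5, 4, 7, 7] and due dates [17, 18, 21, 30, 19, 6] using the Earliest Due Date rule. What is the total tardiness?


Sort by due date (EDD order): [(7, 6), (6, 17), (8, 18), (7, 19), (5, 21), (4, 30)]
Compute completion times and tardiness:
  Job 1: p=7, d=6, C=7, tardiness=max(0,7-6)=1
  Job 2: p=6, d=17, C=13, tardiness=max(0,13-17)=0
  Job 3: p=8, d=18, C=21, tardiness=max(0,21-18)=3
  Job 4: p=7, d=19, C=28, tardiness=max(0,28-19)=9
  Job 5: p=5, d=21, C=33, tardiness=max(0,33-21)=12
  Job 6: p=4, d=30, C=37, tardiness=max(0,37-30)=7
Total tardiness = 32

32


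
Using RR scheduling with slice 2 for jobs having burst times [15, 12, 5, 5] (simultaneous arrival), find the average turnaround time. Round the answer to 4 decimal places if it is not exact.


Time quantum = 2
Execution trace:
  J1 runs 2 units, time = 2
  J2 runs 2 units, time = 4
  J3 runs 2 units, time = 6
  J4 runs 2 units, time = 8
  J1 runs 2 units, time = 10
  J2 runs 2 units, time = 12
  J3 runs 2 units, time = 14
  J4 runs 2 units, time = 16
  J1 runs 2 units, time = 18
  J2 runs 2 units, time = 20
  J3 runs 1 units, time = 21
  J4 runs 1 units, time = 22
  J1 runs 2 units, time = 24
  J2 runs 2 units, time = 26
  J1 runs 2 units, time = 28
  J2 runs 2 units, time = 30
  J1 runs 2 units, time = 32
  J2 runs 2 units, time = 34
  J1 runs 2 units, time = 36
  J1 runs 1 units, time = 37
Finish times: [37, 34, 21, 22]
Average turnaround = 114/4 = 28.5

28.5


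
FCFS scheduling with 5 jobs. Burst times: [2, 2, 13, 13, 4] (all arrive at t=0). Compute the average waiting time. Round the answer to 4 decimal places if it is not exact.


FCFS order (as given): [2, 2, 13, 13, 4]
Waiting times:
  Job 1: wait = 0
  Job 2: wait = 2
  Job 3: wait = 4
  Job 4: wait = 17
  Job 5: wait = 30
Sum of waiting times = 53
Average waiting time = 53/5 = 10.6

10.6


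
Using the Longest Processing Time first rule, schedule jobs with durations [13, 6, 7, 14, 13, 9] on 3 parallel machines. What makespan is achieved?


Sort jobs in decreasing order (LPT): [14, 13, 13, 9, 7, 6]
Assign each job to the least loaded machine:
  Machine 1: jobs [14, 6], load = 20
  Machine 2: jobs [13, 9], load = 22
  Machine 3: jobs [13, 7], load = 20
Makespan = max load = 22

22


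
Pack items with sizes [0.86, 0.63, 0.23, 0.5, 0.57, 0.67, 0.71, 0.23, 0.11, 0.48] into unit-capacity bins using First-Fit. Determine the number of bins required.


Place items sequentially using First-Fit:
  Item 0.86 -> new Bin 1
  Item 0.63 -> new Bin 2
  Item 0.23 -> Bin 2 (now 0.86)
  Item 0.5 -> new Bin 3
  Item 0.57 -> new Bin 4
  Item 0.67 -> new Bin 5
  Item 0.71 -> new Bin 6
  Item 0.23 -> Bin 3 (now 0.73)
  Item 0.11 -> Bin 1 (now 0.97)
  Item 0.48 -> new Bin 7
Total bins used = 7

7


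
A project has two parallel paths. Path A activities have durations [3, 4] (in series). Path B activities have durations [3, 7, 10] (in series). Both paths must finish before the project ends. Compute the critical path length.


Path A total = 3 + 4 = 7
Path B total = 3 + 7 + 10 = 20
Critical path = longest path = max(7, 20) = 20

20


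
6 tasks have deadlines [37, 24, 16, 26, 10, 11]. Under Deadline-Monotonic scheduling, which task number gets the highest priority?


Sort tasks by relative deadline (ascending):
  Task 5: deadline = 10
  Task 6: deadline = 11
  Task 3: deadline = 16
  Task 2: deadline = 24
  Task 4: deadline = 26
  Task 1: deadline = 37
Priority order (highest first): [5, 6, 3, 2, 4, 1]
Highest priority task = 5

5
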